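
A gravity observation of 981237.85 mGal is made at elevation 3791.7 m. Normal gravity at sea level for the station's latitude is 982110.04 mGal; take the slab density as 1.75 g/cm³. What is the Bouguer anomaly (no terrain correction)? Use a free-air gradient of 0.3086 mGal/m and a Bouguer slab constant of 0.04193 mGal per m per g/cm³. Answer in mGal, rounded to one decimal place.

Free-air correction = 0.3086 × 3791.7 = 1170.12 mGal
Free-air anomaly = 981237.85 − 982110.04 + (1170.12) = 297.93 mGal
Bouguer slab correction = 0.04193 × 1.75 × 3791.7 = 278.23 mGal
Simple Bouguer anomaly = 297.93 − (278.23) = 19.70 mGal

19.7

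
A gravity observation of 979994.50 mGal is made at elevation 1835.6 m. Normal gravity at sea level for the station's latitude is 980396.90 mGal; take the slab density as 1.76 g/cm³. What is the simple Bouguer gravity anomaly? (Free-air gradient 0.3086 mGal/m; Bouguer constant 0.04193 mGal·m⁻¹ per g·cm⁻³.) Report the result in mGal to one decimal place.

28.6

Free-air correction = 0.3086 × 1835.6 = 566.47 mGal
Free-air anomaly = 979994.50 − 980396.90 + (566.47) = 164.07 mGal
Bouguer slab correction = 0.04193 × 1.76 × 1835.6 = 135.46 mGal
Simple Bouguer anomaly = 164.07 − (135.46) = 28.61 mGal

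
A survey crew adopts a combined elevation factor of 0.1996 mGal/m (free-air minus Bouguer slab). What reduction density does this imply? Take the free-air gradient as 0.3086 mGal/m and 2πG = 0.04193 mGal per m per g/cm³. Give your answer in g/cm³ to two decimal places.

2.60

0.1996 = 0.3086 − 0.04193 × ρ
ρ = (0.3086 − 0.1996) / 0.04193 = 2.60 g/cm³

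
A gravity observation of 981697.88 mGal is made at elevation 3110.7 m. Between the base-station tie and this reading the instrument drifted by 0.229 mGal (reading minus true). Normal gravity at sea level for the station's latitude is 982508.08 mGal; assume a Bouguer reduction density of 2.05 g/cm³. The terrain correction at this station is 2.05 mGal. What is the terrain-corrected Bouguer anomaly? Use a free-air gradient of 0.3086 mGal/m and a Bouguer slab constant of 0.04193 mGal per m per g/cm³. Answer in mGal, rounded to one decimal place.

Drift-corrected reading = 981697.88 − (0.229) = 981697.651 mGal
Free-air correction = 0.3086 × 3110.7 = 959.96 mGal
Free-air anomaly = 981697.651 − 982508.08 + (959.96) = 149.531 mGal
Bouguer slab correction = 0.04193 × 2.05 × 3110.7 = 267.38 mGal
Simple Bouguer anomaly = 149.531 − (267.38) = -117.849 mGal
Complete Bouguer anomaly = -117.849 + 2.05 = -115.799 mGal

-115.8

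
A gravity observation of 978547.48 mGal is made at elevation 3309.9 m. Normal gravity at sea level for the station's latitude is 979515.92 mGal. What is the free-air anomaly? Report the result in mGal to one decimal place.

53.0

Free-air correction = 0.3086 × 3309.9 = 1021.44 mGal
Free-air anomaly = 978547.48 − 979515.92 + (1021.44) = 53.00 mGal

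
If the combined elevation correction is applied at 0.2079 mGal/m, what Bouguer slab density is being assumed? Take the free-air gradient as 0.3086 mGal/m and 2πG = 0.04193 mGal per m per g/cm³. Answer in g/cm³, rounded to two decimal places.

0.2079 = 0.3086 − 0.04193 × ρ
ρ = (0.3086 − 0.2079) / 0.04193 = 2.40 g/cm³

2.40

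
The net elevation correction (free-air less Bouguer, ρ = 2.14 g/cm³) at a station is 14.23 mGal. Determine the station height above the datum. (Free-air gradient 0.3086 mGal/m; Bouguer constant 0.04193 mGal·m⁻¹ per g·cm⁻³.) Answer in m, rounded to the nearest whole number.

65

Combined gradient = 0.3086 − 0.04193 × 2.14 = 0.2188698 mGal/m
h = 14.23 / 0.2188698 = 65.02 m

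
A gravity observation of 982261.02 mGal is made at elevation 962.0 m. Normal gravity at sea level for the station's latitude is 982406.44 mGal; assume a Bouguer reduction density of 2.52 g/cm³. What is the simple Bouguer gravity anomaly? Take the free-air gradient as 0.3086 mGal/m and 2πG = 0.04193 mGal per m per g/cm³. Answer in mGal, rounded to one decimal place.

Free-air correction = 0.3086 × 962.0 = 296.87 mGal
Free-air anomaly = 982261.02 − 982406.44 + (296.87) = 151.45 mGal
Bouguer slab correction = 0.04193 × 2.52 × 962.0 = 101.65 mGal
Simple Bouguer anomaly = 151.45 − (101.65) = 49.80 mGal

49.8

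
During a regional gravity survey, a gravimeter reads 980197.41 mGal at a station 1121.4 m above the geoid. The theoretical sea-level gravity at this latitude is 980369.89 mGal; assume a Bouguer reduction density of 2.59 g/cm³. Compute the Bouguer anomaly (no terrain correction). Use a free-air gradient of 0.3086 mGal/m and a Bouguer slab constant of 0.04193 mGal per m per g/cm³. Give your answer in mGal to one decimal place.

Free-air correction = 0.3086 × 1121.4 = 346.06 mGal
Free-air anomaly = 980197.41 − 980369.89 + (346.06) = 173.58 mGal
Bouguer slab correction = 0.04193 × 2.59 × 1121.4 = 121.78 mGal
Simple Bouguer anomaly = 173.58 − (121.78) = 51.80 mGal

51.8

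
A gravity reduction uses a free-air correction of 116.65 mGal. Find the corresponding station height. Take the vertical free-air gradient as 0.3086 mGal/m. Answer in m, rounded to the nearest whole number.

378

h = 116.65 / 0.3086 = 378.00 m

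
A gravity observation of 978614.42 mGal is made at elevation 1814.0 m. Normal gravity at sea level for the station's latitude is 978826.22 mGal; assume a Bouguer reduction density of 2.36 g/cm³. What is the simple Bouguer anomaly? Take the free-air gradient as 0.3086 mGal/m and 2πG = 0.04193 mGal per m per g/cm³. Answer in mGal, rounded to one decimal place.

168.5

Free-air correction = 0.3086 × 1814.0 = 559.80 mGal
Free-air anomaly = 978614.42 − 978826.22 + (559.80) = 348.00 mGal
Bouguer slab correction = 0.04193 × 2.36 × 1814.0 = 179.50 mGal
Simple Bouguer anomaly = 348.00 − (179.50) = 168.50 mGal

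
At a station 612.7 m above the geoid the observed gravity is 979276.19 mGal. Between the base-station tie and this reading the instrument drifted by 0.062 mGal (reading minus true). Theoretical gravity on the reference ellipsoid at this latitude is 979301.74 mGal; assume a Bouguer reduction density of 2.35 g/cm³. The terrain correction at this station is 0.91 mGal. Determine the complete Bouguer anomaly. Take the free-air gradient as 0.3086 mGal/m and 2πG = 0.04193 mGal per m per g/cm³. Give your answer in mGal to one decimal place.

104.0

Drift-corrected reading = 979276.19 − (0.062) = 979276.128 mGal
Free-air correction = 0.3086 × 612.7 = 189.08 mGal
Free-air anomaly = 979276.128 − 979301.74 + (189.08) = 163.468 mGal
Bouguer slab correction = 0.04193 × 2.35 × 612.7 = 60.37 mGal
Simple Bouguer anomaly = 163.468 − (60.37) = 103.098 mGal
Complete Bouguer anomaly = 103.098 + 0.91 = 104.008 mGal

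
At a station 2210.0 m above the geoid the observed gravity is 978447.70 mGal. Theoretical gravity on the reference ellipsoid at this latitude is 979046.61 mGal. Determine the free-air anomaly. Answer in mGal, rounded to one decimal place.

Free-air correction = 0.3086 × 2210.0 = 682.01 mGal
Free-air anomaly = 978447.70 − 979046.61 + (682.01) = 83.10 mGal

83.1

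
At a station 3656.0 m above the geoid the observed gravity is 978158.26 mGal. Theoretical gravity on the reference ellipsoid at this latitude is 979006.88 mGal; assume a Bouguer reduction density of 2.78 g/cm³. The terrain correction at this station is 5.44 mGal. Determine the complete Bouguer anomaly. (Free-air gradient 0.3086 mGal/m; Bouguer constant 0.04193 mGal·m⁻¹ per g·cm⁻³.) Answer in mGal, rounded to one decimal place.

-141.1

Free-air correction = 0.3086 × 3656.0 = 1128.24 mGal
Free-air anomaly = 978158.26 − 979006.88 + (1128.24) = 279.62 mGal
Bouguer slab correction = 0.04193 × 2.78 × 3656.0 = 426.16 mGal
Simple Bouguer anomaly = 279.62 − (426.16) = -146.54 mGal
Complete Bouguer anomaly = -146.54 + 5.44 = -141.10 mGal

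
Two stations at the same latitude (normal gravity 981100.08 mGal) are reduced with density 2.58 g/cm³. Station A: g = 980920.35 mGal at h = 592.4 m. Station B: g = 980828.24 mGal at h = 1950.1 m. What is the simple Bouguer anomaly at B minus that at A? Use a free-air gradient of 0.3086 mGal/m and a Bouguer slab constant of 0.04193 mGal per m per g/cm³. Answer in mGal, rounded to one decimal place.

180.0

Δg_SB(A) = 980920.35 − 981100.08 + 0.3086×592.4 − 0.04193×2.58×592.4 = -61.00 mGal
Δg_SB(B) = 980828.24 − 981100.08 + 0.3086×1950.1 − 0.04193×2.58×1950.1 = 119.00 mGal
Difference = 119.00 − (-61.00) = 180.00 mGal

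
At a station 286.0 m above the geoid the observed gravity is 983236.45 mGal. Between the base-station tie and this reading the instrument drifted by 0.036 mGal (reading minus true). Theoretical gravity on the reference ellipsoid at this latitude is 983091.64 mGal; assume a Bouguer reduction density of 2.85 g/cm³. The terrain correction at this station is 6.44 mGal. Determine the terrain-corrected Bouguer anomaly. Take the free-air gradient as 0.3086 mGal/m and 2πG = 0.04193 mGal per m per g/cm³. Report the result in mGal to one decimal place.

205.3

Drift-corrected reading = 983236.45 − (0.036) = 983236.414 mGal
Free-air correction = 0.3086 × 286.0 = 88.26 mGal
Free-air anomaly = 983236.414 − 983091.64 + (88.26) = 233.034 mGal
Bouguer slab correction = 0.04193 × 2.85 × 286.0 = 34.18 mGal
Simple Bouguer anomaly = 233.034 − (34.18) = 198.854 mGal
Complete Bouguer anomaly = 198.854 + 6.44 = 205.294 mGal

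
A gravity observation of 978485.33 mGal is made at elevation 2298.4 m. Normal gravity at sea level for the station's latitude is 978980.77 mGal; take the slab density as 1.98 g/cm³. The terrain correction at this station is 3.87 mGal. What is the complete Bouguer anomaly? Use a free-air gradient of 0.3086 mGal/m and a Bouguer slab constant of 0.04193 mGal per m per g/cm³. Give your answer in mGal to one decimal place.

Free-air correction = 0.3086 × 2298.4 = 709.29 mGal
Free-air anomaly = 978485.33 − 978980.77 + (709.29) = 213.85 mGal
Bouguer slab correction = 0.04193 × 1.98 × 2298.4 = 190.82 mGal
Simple Bouguer anomaly = 213.85 − (190.82) = 23.03 mGal
Complete Bouguer anomaly = 23.03 + 3.87 = 26.90 mGal

26.9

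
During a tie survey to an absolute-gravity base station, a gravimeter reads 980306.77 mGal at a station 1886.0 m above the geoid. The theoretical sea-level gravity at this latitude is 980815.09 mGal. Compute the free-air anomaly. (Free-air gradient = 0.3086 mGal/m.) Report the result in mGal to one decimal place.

73.7

Free-air correction = 0.3086 × 1886.0 = 582.02 mGal
Free-air anomaly = 980306.77 − 980815.09 + (582.02) = 73.70 mGal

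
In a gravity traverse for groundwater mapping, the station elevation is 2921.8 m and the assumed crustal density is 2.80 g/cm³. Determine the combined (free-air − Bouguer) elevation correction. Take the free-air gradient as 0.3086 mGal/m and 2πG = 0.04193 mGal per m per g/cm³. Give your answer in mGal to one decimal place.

Combined gradient = 0.3086 − 0.04193 × 2.80 = 0.1911960 mGal/m
Combined elevation correction = 0.1911960 × 2921.8 = 558.6 mGal

558.6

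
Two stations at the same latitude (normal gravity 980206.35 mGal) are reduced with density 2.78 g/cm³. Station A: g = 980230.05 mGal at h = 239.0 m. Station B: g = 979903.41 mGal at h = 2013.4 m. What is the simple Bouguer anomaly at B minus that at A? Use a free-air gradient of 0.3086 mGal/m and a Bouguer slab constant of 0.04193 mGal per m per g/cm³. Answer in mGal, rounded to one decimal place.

14.1

Δg_SB(A) = 980230.05 − 980206.35 + 0.3086×239.0 − 0.04193×2.78×239.0 = 69.60 mGal
Δg_SB(B) = 979903.41 − 980206.35 + 0.3086×2013.4 − 0.04193×2.78×2013.4 = 83.70 mGal
Difference = 83.70 − (69.60) = 14.10 mGal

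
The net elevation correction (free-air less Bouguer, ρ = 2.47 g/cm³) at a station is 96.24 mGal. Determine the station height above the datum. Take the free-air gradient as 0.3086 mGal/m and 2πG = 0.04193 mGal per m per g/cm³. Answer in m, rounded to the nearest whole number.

469

Combined gradient = 0.3086 − 0.04193 × 2.47 = 0.2050329 mGal/m
h = 96.24 / 0.2050329 = 469.39 m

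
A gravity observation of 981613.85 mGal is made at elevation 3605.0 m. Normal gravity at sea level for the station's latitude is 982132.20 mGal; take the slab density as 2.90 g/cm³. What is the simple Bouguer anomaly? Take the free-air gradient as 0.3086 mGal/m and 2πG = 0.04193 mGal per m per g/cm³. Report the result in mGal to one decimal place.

Free-air correction = 0.3086 × 3605.0 = 1112.50 mGal
Free-air anomaly = 981613.85 − 982132.20 + (1112.50) = 594.15 mGal
Bouguer slab correction = 0.04193 × 2.90 × 3605.0 = 438.36 mGal
Simple Bouguer anomaly = 594.15 − (438.36) = 155.79 mGal

155.8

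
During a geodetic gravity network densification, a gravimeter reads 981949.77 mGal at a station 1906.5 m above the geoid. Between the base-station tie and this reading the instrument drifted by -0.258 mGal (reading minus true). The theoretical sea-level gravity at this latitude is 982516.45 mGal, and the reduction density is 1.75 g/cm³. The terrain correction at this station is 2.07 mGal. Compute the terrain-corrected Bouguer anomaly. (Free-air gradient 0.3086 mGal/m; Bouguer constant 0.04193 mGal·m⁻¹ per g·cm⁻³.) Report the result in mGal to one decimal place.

Drift-corrected reading = 981949.77 − (-0.258) = 981950.028 mGal
Free-air correction = 0.3086 × 1906.5 = 588.35 mGal
Free-air anomaly = 981950.028 − 982516.45 + (588.35) = 21.928 mGal
Bouguer slab correction = 0.04193 × 1.75 × 1906.5 = 139.89 mGal
Simple Bouguer anomaly = 21.928 − (139.89) = -117.962 mGal
Complete Bouguer anomaly = -117.962 + 2.07 = -115.892 mGal

-115.9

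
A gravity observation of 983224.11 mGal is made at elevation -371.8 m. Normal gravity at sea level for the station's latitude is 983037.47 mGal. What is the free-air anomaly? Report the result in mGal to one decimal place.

71.9

Free-air correction = 0.3086 × -371.8 = -114.74 mGal
Free-air anomaly = 983224.11 − 983037.47 + (-114.74) = 71.90 mGal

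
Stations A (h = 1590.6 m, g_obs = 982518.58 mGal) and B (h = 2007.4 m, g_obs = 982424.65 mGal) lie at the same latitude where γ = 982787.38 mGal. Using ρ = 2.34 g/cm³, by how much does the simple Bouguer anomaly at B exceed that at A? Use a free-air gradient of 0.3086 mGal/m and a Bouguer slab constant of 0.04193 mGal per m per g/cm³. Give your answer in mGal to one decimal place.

-6.2

Δg_SB(A) = 982518.58 − 982787.38 + 0.3086×1590.6 − 0.04193×2.34×1590.6 = 66.00 mGal
Δg_SB(B) = 982424.65 − 982787.38 + 0.3086×2007.4 − 0.04193×2.34×2007.4 = 59.80 mGal
Difference = 59.80 − (66.00) = -6.20 mGal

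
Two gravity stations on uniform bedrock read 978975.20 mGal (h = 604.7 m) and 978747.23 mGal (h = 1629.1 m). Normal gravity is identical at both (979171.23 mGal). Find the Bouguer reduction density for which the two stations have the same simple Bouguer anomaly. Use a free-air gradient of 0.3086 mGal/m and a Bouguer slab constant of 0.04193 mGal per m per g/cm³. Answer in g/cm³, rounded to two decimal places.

2.05

Δg_obs = 978747.23 − 978975.20 = -227.97 mGal over Δh = 1629.1 − 604.7 = 1024.4 m
Equal Bouguer anomalies ⇒ Δg_obs + (0.3086 − 0.04193ρ)·Δh = 0
0.3086 − 0.04193ρ = −Δg_obs/Δh = 0.22254
ρ = (0.3086 − 0.22254) / 0.04193 = 2.05 g/cm³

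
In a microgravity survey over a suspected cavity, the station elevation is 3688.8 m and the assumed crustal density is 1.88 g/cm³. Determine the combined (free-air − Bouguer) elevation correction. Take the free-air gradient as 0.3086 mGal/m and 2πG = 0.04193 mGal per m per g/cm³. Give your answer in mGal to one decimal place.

Combined gradient = 0.3086 − 0.04193 × 1.88 = 0.2297716 mGal/m
Combined elevation correction = 0.2297716 × 3688.8 = 847.6 mGal

847.6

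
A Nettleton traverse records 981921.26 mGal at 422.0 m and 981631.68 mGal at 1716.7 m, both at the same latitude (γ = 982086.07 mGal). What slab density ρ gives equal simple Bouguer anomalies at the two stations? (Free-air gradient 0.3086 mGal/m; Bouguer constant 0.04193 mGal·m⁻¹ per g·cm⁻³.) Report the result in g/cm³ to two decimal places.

Δg_obs = 981631.68 − 981921.26 = -289.58 mGal over Δh = 1716.7 − 422.0 = 1294.7 m
Equal Bouguer anomalies ⇒ Δg_obs + (0.3086 − 0.04193ρ)·Δh = 0
0.3086 − 0.04193ρ = −Δg_obs/Δh = 0.22367
ρ = (0.3086 − 0.22367) / 0.04193 = 2.03 g/cm³

2.03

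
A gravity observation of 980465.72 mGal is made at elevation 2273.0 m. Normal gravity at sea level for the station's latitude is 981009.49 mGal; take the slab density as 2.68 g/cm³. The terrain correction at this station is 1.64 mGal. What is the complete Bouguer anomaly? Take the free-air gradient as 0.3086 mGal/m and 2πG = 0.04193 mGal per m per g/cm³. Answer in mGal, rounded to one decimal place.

-96.1

Free-air correction = 0.3086 × 2273.0 = 701.45 mGal
Free-air anomaly = 980465.72 − 981009.49 + (701.45) = 157.68 mGal
Bouguer slab correction = 0.04193 × 2.68 × 2273.0 = 255.42 mGal
Simple Bouguer anomaly = 157.68 − (255.42) = -97.74 mGal
Complete Bouguer anomaly = -97.74 + 1.64 = -96.10 mGal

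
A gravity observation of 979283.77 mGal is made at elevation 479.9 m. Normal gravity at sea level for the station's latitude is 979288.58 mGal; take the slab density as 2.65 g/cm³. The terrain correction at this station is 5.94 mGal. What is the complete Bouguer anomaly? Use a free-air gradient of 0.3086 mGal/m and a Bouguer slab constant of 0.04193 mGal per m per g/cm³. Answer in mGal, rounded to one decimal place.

Free-air correction = 0.3086 × 479.9 = 148.10 mGal
Free-air anomaly = 979283.77 − 979288.58 + (148.10) = 143.29 mGal
Bouguer slab correction = 0.04193 × 2.65 × 479.9 = 53.32 mGal
Simple Bouguer anomaly = 143.29 − (53.32) = 89.97 mGal
Complete Bouguer anomaly = 89.97 + 5.94 = 95.91 mGal

95.9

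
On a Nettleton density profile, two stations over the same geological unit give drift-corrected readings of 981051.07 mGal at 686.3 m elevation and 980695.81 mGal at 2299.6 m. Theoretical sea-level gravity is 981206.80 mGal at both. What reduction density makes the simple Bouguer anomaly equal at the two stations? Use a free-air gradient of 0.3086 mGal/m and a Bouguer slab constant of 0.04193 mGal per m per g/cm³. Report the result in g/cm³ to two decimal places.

Δg_obs = 980695.81 − 981051.07 = -355.26 mGal over Δh = 2299.6 − 686.3 = 1613.3 m
Equal Bouguer anomalies ⇒ Δg_obs + (0.3086 − 0.04193ρ)·Δh = 0
0.3086 − 0.04193ρ = −Δg_obs/Δh = 0.22021
ρ = (0.3086 − 0.22021) / 0.04193 = 2.11 g/cm³

2.11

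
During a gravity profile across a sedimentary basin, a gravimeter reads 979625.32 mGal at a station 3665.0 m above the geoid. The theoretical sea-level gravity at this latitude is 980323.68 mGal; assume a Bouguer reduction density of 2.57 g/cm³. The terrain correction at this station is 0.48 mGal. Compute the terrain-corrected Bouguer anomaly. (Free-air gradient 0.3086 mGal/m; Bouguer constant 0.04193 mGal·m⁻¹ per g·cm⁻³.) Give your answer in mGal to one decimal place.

38.2

Free-air correction = 0.3086 × 3665.0 = 1131.02 mGal
Free-air anomaly = 979625.32 − 980323.68 + (1131.02) = 432.66 mGal
Bouguer slab correction = 0.04193 × 2.57 × 3665.0 = 394.94 mGal
Simple Bouguer anomaly = 432.66 − (394.94) = 37.72 mGal
Complete Bouguer anomaly = 37.72 + 0.48 = 38.20 mGal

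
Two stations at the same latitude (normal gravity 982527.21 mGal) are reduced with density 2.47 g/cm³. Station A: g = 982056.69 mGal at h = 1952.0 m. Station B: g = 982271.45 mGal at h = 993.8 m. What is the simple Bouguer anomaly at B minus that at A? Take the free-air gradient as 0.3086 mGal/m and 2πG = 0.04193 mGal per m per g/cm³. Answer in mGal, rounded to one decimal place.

18.3

Δg_SB(A) = 982056.69 − 982527.21 + 0.3086×1952.0 − 0.04193×2.47×1952.0 = -70.30 mGal
Δg_SB(B) = 982271.45 − 982527.21 + 0.3086×993.8 − 0.04193×2.47×993.8 = -52.00 mGal
Difference = -52.00 − (-70.30) = 18.30 mGal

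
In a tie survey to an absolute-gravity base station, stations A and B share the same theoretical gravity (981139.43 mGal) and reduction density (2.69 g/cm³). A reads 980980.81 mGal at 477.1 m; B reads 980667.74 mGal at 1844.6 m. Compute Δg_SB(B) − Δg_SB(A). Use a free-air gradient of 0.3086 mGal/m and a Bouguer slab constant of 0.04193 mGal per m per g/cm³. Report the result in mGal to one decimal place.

Δg_SB(A) = 980980.81 − 981139.43 + 0.3086×477.1 − 0.04193×2.69×477.1 = -65.20 mGal
Δg_SB(B) = 980667.74 − 981139.43 + 0.3086×1844.6 − 0.04193×2.69×1844.6 = -110.50 mGal
Difference = -110.50 − (-65.20) = -45.30 mGal

-45.3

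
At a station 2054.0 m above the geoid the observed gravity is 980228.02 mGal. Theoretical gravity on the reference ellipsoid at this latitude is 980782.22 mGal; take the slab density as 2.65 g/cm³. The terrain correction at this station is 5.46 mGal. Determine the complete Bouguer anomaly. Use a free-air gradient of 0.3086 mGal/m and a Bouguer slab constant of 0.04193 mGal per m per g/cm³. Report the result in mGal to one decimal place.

-143.1

Free-air correction = 0.3086 × 2054.0 = 633.86 mGal
Free-air anomaly = 980228.02 − 980782.22 + (633.86) = 79.66 mGal
Bouguer slab correction = 0.04193 × 2.65 × 2054.0 = 228.23 mGal
Simple Bouguer anomaly = 79.66 − (228.23) = -148.57 mGal
Complete Bouguer anomaly = -148.57 + 5.46 = -143.11 mGal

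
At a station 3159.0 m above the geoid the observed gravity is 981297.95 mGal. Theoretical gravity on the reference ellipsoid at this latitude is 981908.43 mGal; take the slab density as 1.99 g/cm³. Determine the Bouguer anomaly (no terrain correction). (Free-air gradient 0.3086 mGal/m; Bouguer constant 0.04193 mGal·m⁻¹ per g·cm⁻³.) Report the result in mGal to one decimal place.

Free-air correction = 0.3086 × 3159.0 = 974.87 mGal
Free-air anomaly = 981297.95 − 981908.43 + (974.87) = 364.39 mGal
Bouguer slab correction = 0.04193 × 1.99 × 3159.0 = 263.59 mGal
Simple Bouguer anomaly = 364.39 − (263.59) = 100.80 mGal

100.8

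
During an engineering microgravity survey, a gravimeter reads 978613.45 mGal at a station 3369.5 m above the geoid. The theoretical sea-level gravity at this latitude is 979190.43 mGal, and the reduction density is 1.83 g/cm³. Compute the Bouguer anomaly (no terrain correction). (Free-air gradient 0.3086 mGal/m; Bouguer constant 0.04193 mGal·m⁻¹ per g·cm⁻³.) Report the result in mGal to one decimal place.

Free-air correction = 0.3086 × 3369.5 = 1039.83 mGal
Free-air anomaly = 978613.45 − 979190.43 + (1039.83) = 462.85 mGal
Bouguer slab correction = 0.04193 × 1.83 × 3369.5 = 258.55 mGal
Simple Bouguer anomaly = 462.85 − (258.55) = 204.30 mGal

204.3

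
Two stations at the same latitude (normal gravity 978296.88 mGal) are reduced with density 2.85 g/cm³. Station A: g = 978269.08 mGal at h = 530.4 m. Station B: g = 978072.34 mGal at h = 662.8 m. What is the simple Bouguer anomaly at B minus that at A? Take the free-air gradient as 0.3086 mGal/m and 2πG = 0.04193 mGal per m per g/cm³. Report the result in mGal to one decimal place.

Δg_SB(A) = 978269.08 − 978296.88 + 0.3086×530.4 − 0.04193×2.85×530.4 = 72.50 mGal
Δg_SB(B) = 978072.34 − 978296.88 + 0.3086×662.8 − 0.04193×2.85×662.8 = -99.20 mGal
Difference = -99.20 − (72.50) = -171.70 mGal

-171.7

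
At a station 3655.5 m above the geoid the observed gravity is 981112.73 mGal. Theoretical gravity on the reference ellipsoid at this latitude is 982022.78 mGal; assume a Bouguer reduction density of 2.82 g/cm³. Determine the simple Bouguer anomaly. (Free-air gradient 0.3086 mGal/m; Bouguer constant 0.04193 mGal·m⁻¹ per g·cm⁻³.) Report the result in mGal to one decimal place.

Free-air correction = 0.3086 × 3655.5 = 1128.09 mGal
Free-air anomaly = 981112.73 − 982022.78 + (1128.09) = 218.04 mGal
Bouguer slab correction = 0.04193 × 2.82 × 3655.5 = 432.24 mGal
Simple Bouguer anomaly = 218.04 − (432.24) = -214.20 mGal

-214.2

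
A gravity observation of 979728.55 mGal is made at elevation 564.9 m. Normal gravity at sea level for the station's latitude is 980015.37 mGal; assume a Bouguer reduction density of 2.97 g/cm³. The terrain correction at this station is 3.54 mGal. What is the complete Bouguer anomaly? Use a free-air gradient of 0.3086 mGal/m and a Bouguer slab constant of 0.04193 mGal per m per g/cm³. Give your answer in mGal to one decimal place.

Free-air correction = 0.3086 × 564.9 = 174.33 mGal
Free-air anomaly = 979728.55 − 980015.37 + (174.33) = -112.49 mGal
Bouguer slab correction = 0.04193 × 2.97 × 564.9 = 70.35 mGal
Simple Bouguer anomaly = -112.49 − (70.35) = -182.84 mGal
Complete Bouguer anomaly = -182.84 + 3.54 = -179.30 mGal

-179.3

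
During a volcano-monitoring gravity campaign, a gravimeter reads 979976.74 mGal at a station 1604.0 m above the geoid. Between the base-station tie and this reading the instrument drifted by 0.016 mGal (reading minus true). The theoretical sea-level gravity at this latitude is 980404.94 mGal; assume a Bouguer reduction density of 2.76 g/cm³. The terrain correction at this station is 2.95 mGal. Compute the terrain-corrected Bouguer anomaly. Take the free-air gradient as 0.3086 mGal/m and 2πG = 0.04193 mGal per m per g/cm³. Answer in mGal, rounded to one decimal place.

-115.9

Drift-corrected reading = 979976.74 − (0.016) = 979976.724 mGal
Free-air correction = 0.3086 × 1604.0 = 494.99 mGal
Free-air anomaly = 979976.724 − 980404.94 + (494.99) = 66.774 mGal
Bouguer slab correction = 0.04193 × 2.76 × 1604.0 = 185.63 mGal
Simple Bouguer anomaly = 66.774 − (185.63) = -118.856 mGal
Complete Bouguer anomaly = -118.856 + 2.95 = -115.906 mGal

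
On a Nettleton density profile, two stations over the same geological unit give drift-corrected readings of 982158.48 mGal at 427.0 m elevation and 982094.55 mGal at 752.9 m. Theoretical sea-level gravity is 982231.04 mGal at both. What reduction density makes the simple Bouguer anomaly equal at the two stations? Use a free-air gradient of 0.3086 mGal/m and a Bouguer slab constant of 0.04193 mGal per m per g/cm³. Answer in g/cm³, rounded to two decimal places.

2.68

Δg_obs = 982094.55 − 982158.48 = -63.93 mGal over Δh = 752.9 − 427.0 = 325.9 m
Equal Bouguer anomalies ⇒ Δg_obs + (0.3086 − 0.04193ρ)·Δh = 0
0.3086 − 0.04193ρ = −Δg_obs/Δh = 0.19616
ρ = (0.3086 − 0.19616) / 0.04193 = 2.68 g/cm³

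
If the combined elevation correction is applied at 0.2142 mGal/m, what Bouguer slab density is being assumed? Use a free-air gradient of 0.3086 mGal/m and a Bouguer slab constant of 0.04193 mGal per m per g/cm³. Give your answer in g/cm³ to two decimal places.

0.2142 = 0.3086 − 0.04193 × ρ
ρ = (0.3086 − 0.2142) / 0.04193 = 2.25 g/cm³

2.25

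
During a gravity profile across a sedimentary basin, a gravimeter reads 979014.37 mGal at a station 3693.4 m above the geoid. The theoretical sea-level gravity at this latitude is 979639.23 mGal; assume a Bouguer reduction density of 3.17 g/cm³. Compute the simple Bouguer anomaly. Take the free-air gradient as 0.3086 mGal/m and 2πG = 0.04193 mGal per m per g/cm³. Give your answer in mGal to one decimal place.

Free-air correction = 0.3086 × 3693.4 = 1139.78 mGal
Free-air anomaly = 979014.37 − 979639.23 + (1139.78) = 514.92 mGal
Bouguer slab correction = 0.04193 × 3.17 × 3693.4 = 490.92 mGal
Simple Bouguer anomaly = 514.92 − (490.92) = 24.00 mGal

24.0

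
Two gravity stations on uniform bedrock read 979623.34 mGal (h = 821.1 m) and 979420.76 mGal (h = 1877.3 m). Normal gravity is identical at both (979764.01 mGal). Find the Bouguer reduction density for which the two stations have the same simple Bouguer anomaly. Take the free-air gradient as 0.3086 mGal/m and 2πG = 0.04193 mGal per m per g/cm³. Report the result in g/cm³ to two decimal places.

2.79

Δg_obs = 979420.76 − 979623.34 = -202.58 mGal over Δh = 1877.3 − 821.1 = 1056.2 m
Equal Bouguer anomalies ⇒ Δg_obs + (0.3086 − 0.04193ρ)·Δh = 0
0.3086 − 0.04193ρ = −Δg_obs/Δh = 0.19180
ρ = (0.3086 − 0.19180) / 0.04193 = 2.79 g/cm³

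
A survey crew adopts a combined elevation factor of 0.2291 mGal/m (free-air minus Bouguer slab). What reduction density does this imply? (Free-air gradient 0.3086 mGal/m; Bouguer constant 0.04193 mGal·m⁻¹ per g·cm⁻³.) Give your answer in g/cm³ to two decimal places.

1.90

0.2291 = 0.3086 − 0.04193 × ρ
ρ = (0.3086 − 0.2291) / 0.04193 = 1.90 g/cm³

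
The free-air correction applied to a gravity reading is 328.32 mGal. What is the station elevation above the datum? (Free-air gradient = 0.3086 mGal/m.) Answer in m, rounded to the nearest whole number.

h = 328.32 / 0.3086 = 1063.90 m

1064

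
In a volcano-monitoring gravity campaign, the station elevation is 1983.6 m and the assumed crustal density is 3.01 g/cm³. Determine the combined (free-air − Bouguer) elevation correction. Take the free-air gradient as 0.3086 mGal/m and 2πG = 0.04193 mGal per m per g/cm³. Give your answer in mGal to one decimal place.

361.8

Combined gradient = 0.3086 − 0.04193 × 3.01 = 0.1823907 mGal/m
Combined elevation correction = 0.1823907 × 1983.6 = 361.8 mGal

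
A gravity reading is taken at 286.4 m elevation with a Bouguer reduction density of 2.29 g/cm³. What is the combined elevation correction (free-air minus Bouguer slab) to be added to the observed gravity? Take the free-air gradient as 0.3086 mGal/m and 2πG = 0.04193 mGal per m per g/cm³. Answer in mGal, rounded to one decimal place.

60.9

Combined gradient = 0.3086 − 0.04193 × 2.29 = 0.2125803 mGal/m
Combined elevation correction = 0.2125803 × 286.4 = 60.9 mGal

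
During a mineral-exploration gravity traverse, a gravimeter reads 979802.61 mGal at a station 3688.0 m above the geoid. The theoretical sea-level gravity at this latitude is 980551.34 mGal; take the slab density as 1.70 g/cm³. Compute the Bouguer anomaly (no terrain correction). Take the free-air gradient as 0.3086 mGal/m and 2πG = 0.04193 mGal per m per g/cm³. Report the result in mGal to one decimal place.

Free-air correction = 0.3086 × 3688.0 = 1138.12 mGal
Free-air anomaly = 979802.61 − 980551.34 + (1138.12) = 389.39 mGal
Bouguer slab correction = 0.04193 × 1.70 × 3688.0 = 262.88 mGal
Simple Bouguer anomaly = 389.39 − (262.88) = 126.51 mGal

126.5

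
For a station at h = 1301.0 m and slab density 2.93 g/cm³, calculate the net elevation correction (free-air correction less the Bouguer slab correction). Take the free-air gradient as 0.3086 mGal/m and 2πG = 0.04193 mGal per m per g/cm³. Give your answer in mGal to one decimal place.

Combined gradient = 0.3086 − 0.04193 × 2.93 = 0.1857451 mGal/m
Combined elevation correction = 0.1857451 × 1301.0 = 241.7 mGal

241.7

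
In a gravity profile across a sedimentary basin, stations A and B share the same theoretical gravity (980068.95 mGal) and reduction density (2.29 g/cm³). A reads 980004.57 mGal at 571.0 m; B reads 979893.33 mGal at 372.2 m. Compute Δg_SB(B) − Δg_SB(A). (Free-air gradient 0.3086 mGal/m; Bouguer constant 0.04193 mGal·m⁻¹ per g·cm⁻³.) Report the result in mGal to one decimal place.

Δg_SB(A) = 980004.57 − 980068.95 + 0.3086×571.0 − 0.04193×2.29×571.0 = 57.00 mGal
Δg_SB(B) = 979893.33 − 980068.95 + 0.3086×372.2 − 0.04193×2.29×372.2 = -96.50 mGal
Difference = -96.50 − (57.00) = -153.50 mGal

-153.5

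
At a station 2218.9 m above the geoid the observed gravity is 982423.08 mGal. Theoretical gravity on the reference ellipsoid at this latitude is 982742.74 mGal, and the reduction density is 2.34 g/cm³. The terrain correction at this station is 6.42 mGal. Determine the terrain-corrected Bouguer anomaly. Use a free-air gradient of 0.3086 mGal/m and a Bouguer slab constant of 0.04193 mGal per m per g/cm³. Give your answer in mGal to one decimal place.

153.8

Free-air correction = 0.3086 × 2218.9 = 684.75 mGal
Free-air anomaly = 982423.08 − 982742.74 + (684.75) = 365.09 mGal
Bouguer slab correction = 0.04193 × 2.34 × 2218.9 = 217.71 mGal
Simple Bouguer anomaly = 365.09 − (217.71) = 147.38 mGal
Complete Bouguer anomaly = 147.38 + 6.42 = 153.80 mGal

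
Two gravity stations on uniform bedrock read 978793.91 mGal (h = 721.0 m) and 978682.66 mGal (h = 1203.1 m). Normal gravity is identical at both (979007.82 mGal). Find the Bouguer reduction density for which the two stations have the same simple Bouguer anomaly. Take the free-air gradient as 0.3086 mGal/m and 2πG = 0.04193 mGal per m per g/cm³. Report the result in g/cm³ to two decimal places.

1.86

Δg_obs = 978682.66 − 978793.91 = -111.25 mGal over Δh = 1203.1 − 721.0 = 482.1 m
Equal Bouguer anomalies ⇒ Δg_obs + (0.3086 − 0.04193ρ)·Δh = 0
0.3086 − 0.04193ρ = −Δg_obs/Δh = 0.23076
ρ = (0.3086 − 0.23076) / 0.04193 = 1.86 g/cm³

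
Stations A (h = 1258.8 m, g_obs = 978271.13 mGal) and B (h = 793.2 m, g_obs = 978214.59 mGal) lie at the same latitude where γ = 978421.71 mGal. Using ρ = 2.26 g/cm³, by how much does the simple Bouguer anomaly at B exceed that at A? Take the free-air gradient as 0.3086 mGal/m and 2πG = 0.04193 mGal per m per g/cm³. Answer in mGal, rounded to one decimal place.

Δg_SB(A) = 978271.13 − 978421.71 + 0.3086×1258.8 − 0.04193×2.26×1258.8 = 118.60 mGal
Δg_SB(B) = 978214.59 − 978421.71 + 0.3086×793.2 − 0.04193×2.26×793.2 = -37.50 mGal
Difference = -37.50 − (118.60) = -156.10 mGal

-156.1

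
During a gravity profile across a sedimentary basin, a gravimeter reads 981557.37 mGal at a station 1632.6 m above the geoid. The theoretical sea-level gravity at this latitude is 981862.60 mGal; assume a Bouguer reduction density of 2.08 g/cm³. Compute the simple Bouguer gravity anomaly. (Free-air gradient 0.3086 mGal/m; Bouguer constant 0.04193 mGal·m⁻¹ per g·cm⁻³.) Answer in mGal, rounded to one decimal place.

Free-air correction = 0.3086 × 1632.6 = 503.82 mGal
Free-air anomaly = 981557.37 − 981862.60 + (503.82) = 198.59 mGal
Bouguer slab correction = 0.04193 × 2.08 × 1632.6 = 142.39 mGal
Simple Bouguer anomaly = 198.59 − (142.39) = 56.20 mGal

56.2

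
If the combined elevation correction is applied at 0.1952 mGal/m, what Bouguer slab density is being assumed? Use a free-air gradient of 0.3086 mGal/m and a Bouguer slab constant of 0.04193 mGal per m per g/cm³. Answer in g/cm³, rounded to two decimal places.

2.70

0.1952 = 0.3086 − 0.04193 × ρ
ρ = (0.3086 − 0.1952) / 0.04193 = 2.70 g/cm³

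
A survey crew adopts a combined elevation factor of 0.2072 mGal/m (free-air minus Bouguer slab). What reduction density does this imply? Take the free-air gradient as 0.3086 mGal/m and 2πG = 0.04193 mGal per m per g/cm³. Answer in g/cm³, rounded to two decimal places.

0.2072 = 0.3086 − 0.04193 × ρ
ρ = (0.3086 − 0.2072) / 0.04193 = 2.42 g/cm³

2.42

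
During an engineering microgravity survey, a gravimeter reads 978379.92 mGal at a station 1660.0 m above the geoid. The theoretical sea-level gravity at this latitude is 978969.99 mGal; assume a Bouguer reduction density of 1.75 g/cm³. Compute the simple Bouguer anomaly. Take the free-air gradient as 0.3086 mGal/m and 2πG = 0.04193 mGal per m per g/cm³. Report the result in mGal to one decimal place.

Free-air correction = 0.3086 × 1660.0 = 512.28 mGal
Free-air anomaly = 978379.92 − 978969.99 + (512.28) = -77.79 mGal
Bouguer slab correction = 0.04193 × 1.75 × 1660.0 = 121.81 mGal
Simple Bouguer anomaly = -77.79 − (121.81) = -199.60 mGal

-199.6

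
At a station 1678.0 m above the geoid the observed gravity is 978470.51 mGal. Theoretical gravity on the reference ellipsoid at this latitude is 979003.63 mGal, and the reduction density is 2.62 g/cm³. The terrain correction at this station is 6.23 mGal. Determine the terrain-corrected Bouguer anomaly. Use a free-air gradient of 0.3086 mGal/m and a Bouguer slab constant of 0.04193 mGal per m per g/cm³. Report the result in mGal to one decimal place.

Free-air correction = 0.3086 × 1678.0 = 517.83 mGal
Free-air anomaly = 978470.51 − 979003.63 + (517.83) = -15.29 mGal
Bouguer slab correction = 0.04193 × 2.62 × 1678.0 = 184.34 mGal
Simple Bouguer anomaly = -15.29 − (184.34) = -199.63 mGal
Complete Bouguer anomaly = -199.63 + 6.23 = -193.40 mGal

-193.4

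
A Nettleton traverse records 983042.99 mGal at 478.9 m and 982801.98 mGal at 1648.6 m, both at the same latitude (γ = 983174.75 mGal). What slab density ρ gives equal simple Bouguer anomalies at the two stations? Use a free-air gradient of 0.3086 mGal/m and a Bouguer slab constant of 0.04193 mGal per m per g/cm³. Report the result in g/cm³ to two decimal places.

2.45

Δg_obs = 982801.98 − 983042.99 = -241.01 mGal over Δh = 1648.6 − 478.9 = 1169.7 m
Equal Bouguer anomalies ⇒ Δg_obs + (0.3086 − 0.04193ρ)·Δh = 0
0.3086 − 0.04193ρ = −Δg_obs/Δh = 0.20604
ρ = (0.3086 − 0.20604) / 0.04193 = 2.45 g/cm³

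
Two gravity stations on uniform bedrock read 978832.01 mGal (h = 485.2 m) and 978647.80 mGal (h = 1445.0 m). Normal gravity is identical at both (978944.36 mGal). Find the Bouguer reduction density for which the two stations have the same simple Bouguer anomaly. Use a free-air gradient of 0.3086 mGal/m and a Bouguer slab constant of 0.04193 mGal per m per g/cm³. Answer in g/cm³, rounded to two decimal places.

2.78

Δg_obs = 978647.80 − 978832.01 = -184.21 mGal over Δh = 1445.0 − 485.2 = 959.8 m
Equal Bouguer anomalies ⇒ Δg_obs + (0.3086 − 0.04193ρ)·Δh = 0
0.3086 − 0.04193ρ = −Δg_obs/Δh = 0.19193
ρ = (0.3086 − 0.19193) / 0.04193 = 2.78 g/cm³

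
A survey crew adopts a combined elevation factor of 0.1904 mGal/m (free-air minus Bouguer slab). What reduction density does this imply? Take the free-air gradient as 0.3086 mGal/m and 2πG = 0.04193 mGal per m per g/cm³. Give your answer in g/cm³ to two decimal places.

0.1904 = 0.3086 − 0.04193 × ρ
ρ = (0.3086 − 0.1904) / 0.04193 = 2.82 g/cm³

2.82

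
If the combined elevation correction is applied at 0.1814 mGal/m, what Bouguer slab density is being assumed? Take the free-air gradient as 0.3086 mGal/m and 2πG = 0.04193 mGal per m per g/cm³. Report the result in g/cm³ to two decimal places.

0.1814 = 0.3086 − 0.04193 × ρ
ρ = (0.3086 − 0.1814) / 0.04193 = 3.03 g/cm³

3.03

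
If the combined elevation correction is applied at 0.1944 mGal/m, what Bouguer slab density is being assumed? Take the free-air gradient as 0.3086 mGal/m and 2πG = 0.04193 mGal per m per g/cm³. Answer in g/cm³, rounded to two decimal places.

2.72

0.1944 = 0.3086 − 0.04193 × ρ
ρ = (0.3086 − 0.1944) / 0.04193 = 2.72 g/cm³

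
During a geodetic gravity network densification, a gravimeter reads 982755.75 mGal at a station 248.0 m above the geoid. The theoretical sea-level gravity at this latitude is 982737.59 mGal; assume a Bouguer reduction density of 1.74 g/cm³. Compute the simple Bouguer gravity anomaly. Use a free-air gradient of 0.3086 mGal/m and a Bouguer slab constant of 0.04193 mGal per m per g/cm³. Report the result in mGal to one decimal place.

76.6

Free-air correction = 0.3086 × 248.0 = 76.53 mGal
Free-air anomaly = 982755.75 − 982737.59 + (76.53) = 94.69 mGal
Bouguer slab correction = 0.04193 × 1.74 × 248.0 = 18.09 mGal
Simple Bouguer anomaly = 94.69 − (18.09) = 76.60 mGal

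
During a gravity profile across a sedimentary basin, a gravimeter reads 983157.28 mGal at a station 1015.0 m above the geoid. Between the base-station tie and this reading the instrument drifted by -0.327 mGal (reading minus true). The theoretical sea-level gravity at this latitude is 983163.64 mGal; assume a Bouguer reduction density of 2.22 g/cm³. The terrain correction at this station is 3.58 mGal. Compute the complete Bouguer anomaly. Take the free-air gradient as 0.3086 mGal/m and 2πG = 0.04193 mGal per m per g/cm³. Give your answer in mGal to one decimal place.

216.3

Drift-corrected reading = 983157.28 − (-0.327) = 983157.607 mGal
Free-air correction = 0.3086 × 1015.0 = 313.23 mGal
Free-air anomaly = 983157.607 − 983163.64 + (313.23) = 307.197 mGal
Bouguer slab correction = 0.04193 × 2.22 × 1015.0 = 94.48 mGal
Simple Bouguer anomaly = 307.197 − (94.48) = 212.717 mGal
Complete Bouguer anomaly = 212.717 + 3.58 = 216.297 mGal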